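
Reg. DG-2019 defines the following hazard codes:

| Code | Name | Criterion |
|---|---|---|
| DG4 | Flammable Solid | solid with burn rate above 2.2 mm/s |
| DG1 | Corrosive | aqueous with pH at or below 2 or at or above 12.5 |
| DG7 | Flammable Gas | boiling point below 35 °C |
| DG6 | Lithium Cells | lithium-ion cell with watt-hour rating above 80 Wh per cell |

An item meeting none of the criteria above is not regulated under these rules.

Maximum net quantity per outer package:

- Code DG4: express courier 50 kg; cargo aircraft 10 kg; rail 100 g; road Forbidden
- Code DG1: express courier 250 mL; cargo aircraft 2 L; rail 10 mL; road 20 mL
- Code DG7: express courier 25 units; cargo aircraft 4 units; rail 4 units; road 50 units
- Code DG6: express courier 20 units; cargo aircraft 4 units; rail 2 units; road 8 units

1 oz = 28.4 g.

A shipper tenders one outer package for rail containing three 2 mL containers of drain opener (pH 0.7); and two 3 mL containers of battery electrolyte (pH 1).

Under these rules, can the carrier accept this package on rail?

pH 0.7 meets the Code DG1 criterion (Corrosive), so the drain opener is Code DG1.
pH 1 meets the Code DG1 criterion (Corrosive), so the battery electrolyte is Code DG1.
Total Code DG1: (three 2 mL containers = 6 mL) + (two 3 mL containers = 6 mL) = 12 mL.
12 mL exceeds the rail limit of 10 mL for Code DG1.

No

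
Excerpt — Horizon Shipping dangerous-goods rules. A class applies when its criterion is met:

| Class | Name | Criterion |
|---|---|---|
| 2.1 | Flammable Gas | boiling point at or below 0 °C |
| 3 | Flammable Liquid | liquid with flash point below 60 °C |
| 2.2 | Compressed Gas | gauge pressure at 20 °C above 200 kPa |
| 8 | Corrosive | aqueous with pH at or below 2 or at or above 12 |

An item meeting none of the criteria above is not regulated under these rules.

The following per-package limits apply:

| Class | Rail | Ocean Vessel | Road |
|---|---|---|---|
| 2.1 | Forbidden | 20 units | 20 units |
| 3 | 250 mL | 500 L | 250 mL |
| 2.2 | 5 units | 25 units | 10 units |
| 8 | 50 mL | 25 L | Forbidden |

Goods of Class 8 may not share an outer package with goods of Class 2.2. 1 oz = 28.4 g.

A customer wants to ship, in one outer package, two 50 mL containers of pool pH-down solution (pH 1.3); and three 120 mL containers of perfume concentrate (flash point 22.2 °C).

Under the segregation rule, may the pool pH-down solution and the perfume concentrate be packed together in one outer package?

The pool pH-down solution has pH 1.3, which is ≤ 2, so it is Class 8 (Corrosive).
Flash point 22.2 °C meets the Class 3 criterion (Flammable Liquid), so the perfume concentrate is Class 3.
No segregation rule bars Class 8 with Class 3.

Yes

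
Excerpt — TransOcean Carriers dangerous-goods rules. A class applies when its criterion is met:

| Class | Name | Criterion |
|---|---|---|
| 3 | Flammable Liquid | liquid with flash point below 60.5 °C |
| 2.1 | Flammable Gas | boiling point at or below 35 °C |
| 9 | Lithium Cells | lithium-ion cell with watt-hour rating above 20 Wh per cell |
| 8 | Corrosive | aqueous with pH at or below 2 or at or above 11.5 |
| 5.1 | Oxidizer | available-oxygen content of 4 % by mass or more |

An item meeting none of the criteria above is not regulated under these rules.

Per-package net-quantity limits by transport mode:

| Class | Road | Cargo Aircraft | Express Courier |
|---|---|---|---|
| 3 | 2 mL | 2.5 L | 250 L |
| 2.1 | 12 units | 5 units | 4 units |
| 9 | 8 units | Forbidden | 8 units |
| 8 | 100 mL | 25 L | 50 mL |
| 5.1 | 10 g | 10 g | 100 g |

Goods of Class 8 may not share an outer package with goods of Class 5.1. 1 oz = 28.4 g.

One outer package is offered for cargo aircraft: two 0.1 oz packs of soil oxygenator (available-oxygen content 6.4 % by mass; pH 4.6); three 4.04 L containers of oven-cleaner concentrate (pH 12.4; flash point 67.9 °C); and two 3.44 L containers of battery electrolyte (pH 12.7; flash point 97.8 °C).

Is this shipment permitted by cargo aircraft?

No

With available-oxygen content 6.4 % by mass (≥ 4 % by mass), the soil oxygenator falls in Class 5.1.
The oven-cleaner concentrate has pH 12.4, which is ≥ 11.5, so it is Class 8 (Corrosive).
The battery electrolyte has pH 12.7, which is ≥ 11.5, so it is Class 8 (Corrosive).
Total Class 8: (three 4.04 L containers = 12.12 L) + (two 3.44 L containers = 6.88 L) = 19 L.
19 L is within the cargo aircraft limit of 25 L for Class 8.
Class 5.1 quantity: two 0.1 oz packs = 5.68 g.
That is within the Class 5.1 cargo aircraft limit of 10 g.
Class 8 and Class 5.1 may not share an outer package.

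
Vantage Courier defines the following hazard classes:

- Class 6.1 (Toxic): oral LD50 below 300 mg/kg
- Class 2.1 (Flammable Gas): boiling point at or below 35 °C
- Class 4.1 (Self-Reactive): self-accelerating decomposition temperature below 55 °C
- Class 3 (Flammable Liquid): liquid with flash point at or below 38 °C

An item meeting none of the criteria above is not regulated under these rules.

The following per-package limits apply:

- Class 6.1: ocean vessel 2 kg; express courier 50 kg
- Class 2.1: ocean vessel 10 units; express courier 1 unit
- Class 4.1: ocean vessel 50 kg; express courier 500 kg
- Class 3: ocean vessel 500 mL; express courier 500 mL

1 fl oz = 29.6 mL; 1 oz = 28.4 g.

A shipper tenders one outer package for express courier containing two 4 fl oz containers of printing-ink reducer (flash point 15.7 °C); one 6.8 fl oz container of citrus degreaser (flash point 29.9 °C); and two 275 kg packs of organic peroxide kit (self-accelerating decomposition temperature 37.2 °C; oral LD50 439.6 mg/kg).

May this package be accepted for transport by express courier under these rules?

No

With flash point 15.7 °C (≤ 38 °C), the printing-ink reducer falls in Class 3.
The citrus degreaser has flash point 29.9 °C, which is ≤ 38 °C, so it is Class 3 (Flammable Liquid).
Organic peroxide kit: self-accelerating decomposition temperature 37.2 °C < 55 °C → Class 4.1 (Self-Reactive).
Class 3 net quantity: (two 4 fl oz containers = 236.8 mL) + (one 6.8 fl oz container = 201.28 mL) = 438.08 mL.
438.08 mL ≤ 500 mL (express courier limit, Class 3) — within limit.
Class 4.1 quantity: two 275 kg packs = 550 kg.
550 kg exceeds the express courier limit of 500 kg for Class 4.1.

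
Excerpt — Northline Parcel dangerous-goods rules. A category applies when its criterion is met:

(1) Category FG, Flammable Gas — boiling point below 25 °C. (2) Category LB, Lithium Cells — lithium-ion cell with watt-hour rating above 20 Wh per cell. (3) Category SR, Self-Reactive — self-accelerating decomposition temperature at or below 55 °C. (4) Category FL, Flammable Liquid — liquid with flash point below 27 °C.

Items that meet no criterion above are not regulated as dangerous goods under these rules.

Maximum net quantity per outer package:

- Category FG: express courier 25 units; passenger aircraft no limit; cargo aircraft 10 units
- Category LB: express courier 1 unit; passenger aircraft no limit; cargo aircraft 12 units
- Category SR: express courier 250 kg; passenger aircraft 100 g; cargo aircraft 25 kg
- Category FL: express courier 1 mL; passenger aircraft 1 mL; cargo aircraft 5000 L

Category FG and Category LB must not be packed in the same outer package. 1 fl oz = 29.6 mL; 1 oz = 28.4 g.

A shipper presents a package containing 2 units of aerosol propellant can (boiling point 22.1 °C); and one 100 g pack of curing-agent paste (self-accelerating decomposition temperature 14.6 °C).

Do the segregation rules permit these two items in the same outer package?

Yes

Boiling point 22.1 °C meets the Category FG criterion (Flammable Gas), so the aerosol propellant can is Category FG.
The curing-agent paste has self-accelerating decomposition temperature 14.6 °C, which is ≤ 55 °C, so it is Category SR (Self-Reactive).
No segregation rule bars Category FG with Category SR.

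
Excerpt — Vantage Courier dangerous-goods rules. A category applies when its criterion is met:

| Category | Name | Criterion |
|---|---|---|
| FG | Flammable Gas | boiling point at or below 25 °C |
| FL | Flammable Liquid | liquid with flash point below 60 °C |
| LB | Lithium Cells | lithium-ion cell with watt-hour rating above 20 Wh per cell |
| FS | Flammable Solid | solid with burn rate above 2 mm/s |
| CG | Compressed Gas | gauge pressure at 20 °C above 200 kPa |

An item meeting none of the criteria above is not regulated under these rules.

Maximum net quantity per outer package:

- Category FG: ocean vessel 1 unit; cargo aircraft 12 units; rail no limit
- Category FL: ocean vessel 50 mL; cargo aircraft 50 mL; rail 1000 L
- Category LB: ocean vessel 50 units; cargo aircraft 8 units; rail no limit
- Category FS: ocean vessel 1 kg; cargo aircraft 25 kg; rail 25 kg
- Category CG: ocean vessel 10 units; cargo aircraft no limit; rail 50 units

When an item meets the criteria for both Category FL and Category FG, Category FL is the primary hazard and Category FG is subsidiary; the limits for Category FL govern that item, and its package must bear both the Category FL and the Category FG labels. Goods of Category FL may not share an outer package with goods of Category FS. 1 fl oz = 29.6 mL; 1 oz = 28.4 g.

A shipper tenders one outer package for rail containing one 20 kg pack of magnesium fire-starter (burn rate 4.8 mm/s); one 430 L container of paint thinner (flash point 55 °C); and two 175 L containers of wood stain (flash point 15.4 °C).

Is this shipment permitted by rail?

No

With burn rate 4.8 mm/s (> 2 mm/s), the magnesium fire-starter falls in Category FS.
The paint thinner has flash point 55 °C, which is < 60 °C, so it is Category FL (Flammable Liquid).
Flash point 15.4 °C meets the Category FL criterion (Flammable Liquid), so the wood stain is Category FL.
Total Category FL: 430 L + (two 175 L containers = 350 L) = 780 L.
780 L ≤ 1000 L (rail limit, Category FL) — within limit.
Category FS quantity: 20 kg.
20 kg ≤ 25 kg (rail limit, Category FS) — within limit.
Category FL and Category FS may not share an outer package.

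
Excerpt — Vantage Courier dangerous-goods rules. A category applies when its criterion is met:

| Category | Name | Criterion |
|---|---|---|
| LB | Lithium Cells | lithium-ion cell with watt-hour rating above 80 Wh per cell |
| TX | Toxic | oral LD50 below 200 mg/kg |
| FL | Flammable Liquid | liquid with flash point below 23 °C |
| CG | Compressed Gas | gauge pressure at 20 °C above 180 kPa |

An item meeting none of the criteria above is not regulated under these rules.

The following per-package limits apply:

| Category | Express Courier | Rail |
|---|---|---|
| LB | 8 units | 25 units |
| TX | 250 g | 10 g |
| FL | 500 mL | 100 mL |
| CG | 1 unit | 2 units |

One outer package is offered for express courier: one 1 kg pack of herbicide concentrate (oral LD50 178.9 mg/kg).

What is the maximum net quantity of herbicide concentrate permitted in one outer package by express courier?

Oral LD50 178.9 mg/kg meets the Category TX criterion (Toxic), so the herbicide concentrate is Category TX.
The express courier limit for Category TX is 250 g.

250 g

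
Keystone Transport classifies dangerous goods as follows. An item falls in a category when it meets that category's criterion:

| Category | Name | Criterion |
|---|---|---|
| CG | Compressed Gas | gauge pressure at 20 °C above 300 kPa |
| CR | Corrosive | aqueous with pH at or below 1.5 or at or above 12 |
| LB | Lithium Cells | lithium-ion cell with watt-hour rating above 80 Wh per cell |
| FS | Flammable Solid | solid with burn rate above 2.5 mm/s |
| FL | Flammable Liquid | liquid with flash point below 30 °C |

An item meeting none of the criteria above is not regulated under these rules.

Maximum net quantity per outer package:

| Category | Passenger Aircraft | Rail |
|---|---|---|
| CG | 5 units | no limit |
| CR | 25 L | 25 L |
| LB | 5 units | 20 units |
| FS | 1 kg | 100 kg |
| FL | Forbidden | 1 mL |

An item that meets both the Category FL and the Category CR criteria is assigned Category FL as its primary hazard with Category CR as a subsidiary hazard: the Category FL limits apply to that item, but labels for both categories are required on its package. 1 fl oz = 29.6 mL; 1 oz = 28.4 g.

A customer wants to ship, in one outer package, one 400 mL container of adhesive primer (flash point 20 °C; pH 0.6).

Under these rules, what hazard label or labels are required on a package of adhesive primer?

Category CR and FL

Flash point 20 °C meets the Category FL criterion (Flammable Liquid), so the adhesive primer is Category FL.
The adhesive primer has pH 0.6, which is ≤ 1.5, so it is Category CR (Corrosive).
By the precedence rule Category FL is primary and Category CR is subsidiary, and that rule requires both labels on the package.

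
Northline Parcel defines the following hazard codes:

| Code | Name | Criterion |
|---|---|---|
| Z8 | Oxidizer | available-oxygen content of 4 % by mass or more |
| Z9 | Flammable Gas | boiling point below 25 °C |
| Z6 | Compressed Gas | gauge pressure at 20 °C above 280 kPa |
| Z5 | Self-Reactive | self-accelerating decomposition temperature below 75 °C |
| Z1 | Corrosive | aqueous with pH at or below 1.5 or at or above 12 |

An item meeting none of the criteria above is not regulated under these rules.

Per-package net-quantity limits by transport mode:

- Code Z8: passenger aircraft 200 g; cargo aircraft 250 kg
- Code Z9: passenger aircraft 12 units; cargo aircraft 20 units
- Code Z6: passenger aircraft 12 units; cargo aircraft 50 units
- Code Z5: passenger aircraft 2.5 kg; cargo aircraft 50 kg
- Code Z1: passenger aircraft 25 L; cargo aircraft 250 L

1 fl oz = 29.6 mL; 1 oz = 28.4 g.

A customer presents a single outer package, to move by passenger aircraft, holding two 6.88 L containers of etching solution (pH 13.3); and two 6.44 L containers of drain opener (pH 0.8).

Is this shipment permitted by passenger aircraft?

No

pH 13.3 meets the Code Z1 criterion (Corrosive), so the etching solution is Code Z1.
Drain opener: pH 0.8 ≤ 1.5 → Code Z1 (Corrosive).
Code Z1 net quantity: (two 6.88 L containers = 13.76 L) + (two 6.44 L containers = 12.88 L) = 26.64 L.
That exceeds the Code Z1 passenger aircraft limit of 25 L.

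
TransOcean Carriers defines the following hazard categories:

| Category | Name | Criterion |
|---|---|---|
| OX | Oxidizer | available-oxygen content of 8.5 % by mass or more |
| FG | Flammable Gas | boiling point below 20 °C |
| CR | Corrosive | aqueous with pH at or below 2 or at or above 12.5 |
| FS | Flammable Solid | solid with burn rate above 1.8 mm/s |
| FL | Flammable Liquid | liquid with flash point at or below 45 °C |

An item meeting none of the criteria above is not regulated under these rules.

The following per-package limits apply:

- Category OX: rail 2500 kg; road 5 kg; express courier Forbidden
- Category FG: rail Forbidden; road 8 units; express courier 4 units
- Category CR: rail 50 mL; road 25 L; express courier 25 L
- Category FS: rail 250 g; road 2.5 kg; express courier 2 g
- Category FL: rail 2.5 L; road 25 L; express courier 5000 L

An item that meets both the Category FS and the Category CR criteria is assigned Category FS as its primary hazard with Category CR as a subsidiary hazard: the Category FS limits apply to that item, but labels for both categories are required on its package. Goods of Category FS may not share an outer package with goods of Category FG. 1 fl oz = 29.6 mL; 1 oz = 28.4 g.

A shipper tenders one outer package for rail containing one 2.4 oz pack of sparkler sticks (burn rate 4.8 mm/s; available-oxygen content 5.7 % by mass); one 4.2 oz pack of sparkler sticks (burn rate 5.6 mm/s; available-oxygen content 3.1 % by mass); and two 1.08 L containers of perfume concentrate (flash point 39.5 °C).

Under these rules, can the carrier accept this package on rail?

Yes

Sparkler sticks: burn rate 4.8 mm/s > 1.8 mm/s → Category FS (Flammable Solid).
Sparkler sticks: burn rate 5.6 mm/s > 1.8 mm/s → Category FS (Flammable Solid).
Perfume concentrate: flash point 39.5 °C ≤ 45 °C → Category FL (Flammable Liquid).
Total Category FS: (one 2.4 oz pack = 68.16 g) + (one 4.2 oz pack = 119.28 g) = 187.44 g.
That is within the Category FS rail limit of 250 g.
Category FL quantity: two 1.08 L containers = 2.16 L.
That is within the Category FL rail limit of 2.5 L.
The segregation rule (Category FS with Category FG) does not apply to Category FS with Category FL.
Every hazard category is within its rail limit and no segregation rule is violated.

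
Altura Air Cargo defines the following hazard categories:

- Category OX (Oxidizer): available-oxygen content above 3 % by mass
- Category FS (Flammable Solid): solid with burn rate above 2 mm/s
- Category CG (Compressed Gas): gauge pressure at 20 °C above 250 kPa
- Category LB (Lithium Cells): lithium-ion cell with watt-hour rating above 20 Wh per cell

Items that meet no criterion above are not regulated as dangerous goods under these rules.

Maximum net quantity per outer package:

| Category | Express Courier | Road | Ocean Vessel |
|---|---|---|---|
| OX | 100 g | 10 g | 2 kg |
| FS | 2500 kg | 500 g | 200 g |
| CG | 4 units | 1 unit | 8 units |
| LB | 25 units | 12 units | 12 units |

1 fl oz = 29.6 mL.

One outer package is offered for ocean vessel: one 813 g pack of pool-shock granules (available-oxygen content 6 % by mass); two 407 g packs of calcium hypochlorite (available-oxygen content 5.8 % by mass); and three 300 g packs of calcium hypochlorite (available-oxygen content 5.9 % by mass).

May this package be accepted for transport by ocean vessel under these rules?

Pool-shock granules: available-oxygen content 6 % by mass > 3 % by mass → Category OX (Oxidizer).
With available-oxygen content 5.8 % by mass (> 3 % by mass), the calcium hypochlorite falls in Category OX.
Calcium hypochlorite: available-oxygen content 5.9 % by mass > 3 % by mass → Category OX (Oxidizer).
Total Category OX: 813 g + (two 407 g packs = 814 g) + (three 300 g packs = 900 g) = 2.527 kg.
That exceeds the Category OX ocean vessel limit of 2 kg.

No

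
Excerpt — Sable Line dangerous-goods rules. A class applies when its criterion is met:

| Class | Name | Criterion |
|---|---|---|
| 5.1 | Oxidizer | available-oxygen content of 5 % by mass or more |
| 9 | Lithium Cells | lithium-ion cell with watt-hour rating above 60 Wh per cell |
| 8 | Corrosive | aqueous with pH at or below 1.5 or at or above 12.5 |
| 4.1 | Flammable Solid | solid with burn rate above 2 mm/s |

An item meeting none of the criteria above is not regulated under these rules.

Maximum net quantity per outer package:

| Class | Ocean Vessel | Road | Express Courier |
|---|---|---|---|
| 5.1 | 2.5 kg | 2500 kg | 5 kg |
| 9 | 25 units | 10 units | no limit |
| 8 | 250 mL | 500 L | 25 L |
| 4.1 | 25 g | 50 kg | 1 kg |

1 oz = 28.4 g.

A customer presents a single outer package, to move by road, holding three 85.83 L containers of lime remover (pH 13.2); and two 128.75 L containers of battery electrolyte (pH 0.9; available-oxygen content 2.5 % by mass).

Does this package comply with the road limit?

With pH 13.2 (≥ 12.5), the lime remover falls in Class 8.
pH 0.9 meets the Class 8 criterion (Corrosive), so the battery electrolyte is Class 8.
Class 8 net quantity: (three 85.83 L containers = 257.49 L) + (two 128.75 L containers = 257.5 L) = 514.99 L.
514.99 L > 500 L (road limit, Class 8) — over the limit.

No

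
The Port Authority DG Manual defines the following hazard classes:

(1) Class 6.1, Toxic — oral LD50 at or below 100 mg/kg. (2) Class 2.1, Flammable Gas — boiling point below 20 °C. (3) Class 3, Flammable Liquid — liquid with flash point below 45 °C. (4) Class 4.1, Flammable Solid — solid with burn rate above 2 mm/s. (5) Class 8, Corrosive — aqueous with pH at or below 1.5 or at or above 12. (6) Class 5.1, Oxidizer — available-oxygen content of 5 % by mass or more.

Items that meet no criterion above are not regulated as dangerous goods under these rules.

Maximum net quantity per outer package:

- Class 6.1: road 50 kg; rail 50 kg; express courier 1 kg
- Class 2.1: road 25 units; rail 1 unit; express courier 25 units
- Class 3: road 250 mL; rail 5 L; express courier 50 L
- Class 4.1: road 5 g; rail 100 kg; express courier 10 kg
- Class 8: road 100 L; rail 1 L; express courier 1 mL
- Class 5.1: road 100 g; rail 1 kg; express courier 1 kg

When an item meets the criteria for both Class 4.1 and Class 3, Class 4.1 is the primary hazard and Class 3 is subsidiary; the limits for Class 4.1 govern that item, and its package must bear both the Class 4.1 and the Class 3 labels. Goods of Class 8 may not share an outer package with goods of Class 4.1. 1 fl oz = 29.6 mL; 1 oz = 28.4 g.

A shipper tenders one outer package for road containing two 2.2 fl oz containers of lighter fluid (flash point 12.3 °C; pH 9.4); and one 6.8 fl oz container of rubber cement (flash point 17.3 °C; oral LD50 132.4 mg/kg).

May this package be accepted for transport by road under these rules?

No

Flash point 12.3 °C meets the Class 3 criterion (Flammable Liquid), so the lighter fluid is Class 3.
Rubber cement: flash point 17.3 °C < 45 °C → Class 3 (Flammable Liquid).
Total Class 3: (two 2.2 fl oz containers = 130.24 mL) + (one 6.8 fl oz container = 201.28 mL) = 331.52 mL.
331.52 mL > 250 mL (road limit, Class 3) — over the limit.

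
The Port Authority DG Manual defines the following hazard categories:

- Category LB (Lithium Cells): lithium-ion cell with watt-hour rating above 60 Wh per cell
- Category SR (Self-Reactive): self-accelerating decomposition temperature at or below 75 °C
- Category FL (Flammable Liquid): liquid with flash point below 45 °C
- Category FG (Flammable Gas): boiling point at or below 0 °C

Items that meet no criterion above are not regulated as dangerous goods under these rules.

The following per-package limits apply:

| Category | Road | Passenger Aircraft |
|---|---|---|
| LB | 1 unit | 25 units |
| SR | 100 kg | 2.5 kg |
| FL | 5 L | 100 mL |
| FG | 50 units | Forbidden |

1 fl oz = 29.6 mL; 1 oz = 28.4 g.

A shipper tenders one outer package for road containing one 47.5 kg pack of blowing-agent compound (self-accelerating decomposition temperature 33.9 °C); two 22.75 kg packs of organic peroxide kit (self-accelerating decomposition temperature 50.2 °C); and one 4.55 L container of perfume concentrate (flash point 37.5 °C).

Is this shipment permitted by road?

With self-accelerating decomposition temperature 33.9 °C (≤ 75 °C), the blowing-agent compound falls in Category SR.
The organic peroxide kit has self-accelerating decomposition temperature 50.2 °C, which is ≤ 75 °C, so it is Category SR (Self-Reactive).
Flash point 37.5 °C meets the Category FL criterion (Flammable Liquid), so the perfume concentrate is Category FL.
Category SR net quantity: 47.5 kg + (two 22.75 kg packs = 45.5 kg) = 93 kg.
93 kg is within the road limit of 100 kg for Category SR.
Category FL quantity: 4.55 L.
4.55 L ≤ 5 L (road limit, Category FL) — within limit.
Every hazard category is within its road limit and no segregation rule is violated.

Yes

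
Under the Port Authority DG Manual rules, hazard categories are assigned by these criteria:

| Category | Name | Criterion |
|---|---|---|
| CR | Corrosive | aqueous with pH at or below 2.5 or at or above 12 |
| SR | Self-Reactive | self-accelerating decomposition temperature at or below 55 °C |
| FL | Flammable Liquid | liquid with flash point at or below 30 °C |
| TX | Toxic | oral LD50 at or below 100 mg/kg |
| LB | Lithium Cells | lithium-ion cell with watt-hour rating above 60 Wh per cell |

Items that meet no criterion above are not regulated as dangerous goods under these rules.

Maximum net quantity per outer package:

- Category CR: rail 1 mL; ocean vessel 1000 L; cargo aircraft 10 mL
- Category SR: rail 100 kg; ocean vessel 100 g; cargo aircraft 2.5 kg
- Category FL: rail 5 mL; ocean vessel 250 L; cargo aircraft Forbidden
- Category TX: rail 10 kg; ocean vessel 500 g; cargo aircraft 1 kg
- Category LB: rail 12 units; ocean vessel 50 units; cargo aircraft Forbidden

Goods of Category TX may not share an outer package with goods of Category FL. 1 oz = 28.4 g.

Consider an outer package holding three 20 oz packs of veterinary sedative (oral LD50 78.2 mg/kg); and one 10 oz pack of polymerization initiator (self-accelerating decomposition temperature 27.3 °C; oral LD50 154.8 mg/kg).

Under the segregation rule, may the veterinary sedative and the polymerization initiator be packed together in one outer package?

Veterinary sedative: oral LD50 78.2 mg/kg ≤ 100 mg/kg → Category TX (Toxic).
The polymerization initiator has self-accelerating decomposition temperature 27.3 °C, which is ≤ 55 °C, so it is Category SR (Self-Reactive).
No segregation rule bars Category TX with Category SR.

Yes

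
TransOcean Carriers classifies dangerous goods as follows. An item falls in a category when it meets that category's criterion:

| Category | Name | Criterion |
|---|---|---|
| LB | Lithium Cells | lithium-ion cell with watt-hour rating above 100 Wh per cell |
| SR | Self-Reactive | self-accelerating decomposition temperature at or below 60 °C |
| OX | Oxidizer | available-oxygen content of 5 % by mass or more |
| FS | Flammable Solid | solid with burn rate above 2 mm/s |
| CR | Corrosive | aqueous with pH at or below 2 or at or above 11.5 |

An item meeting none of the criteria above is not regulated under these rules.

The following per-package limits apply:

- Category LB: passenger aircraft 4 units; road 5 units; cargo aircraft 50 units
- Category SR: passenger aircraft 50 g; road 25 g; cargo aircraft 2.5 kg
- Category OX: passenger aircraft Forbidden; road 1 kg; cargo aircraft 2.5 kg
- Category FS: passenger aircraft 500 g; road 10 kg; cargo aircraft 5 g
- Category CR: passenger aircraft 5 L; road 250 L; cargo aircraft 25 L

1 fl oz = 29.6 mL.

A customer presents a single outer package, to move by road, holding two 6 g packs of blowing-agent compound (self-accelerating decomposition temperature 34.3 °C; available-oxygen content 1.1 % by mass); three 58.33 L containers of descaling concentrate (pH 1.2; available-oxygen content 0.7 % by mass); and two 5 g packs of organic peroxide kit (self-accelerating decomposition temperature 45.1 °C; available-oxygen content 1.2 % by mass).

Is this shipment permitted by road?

Blowing-agent compound: self-accelerating decomposition temperature 34.3 °C ≤ 60 °C → Category SR (Self-Reactive).
The descaling concentrate has pH 1.2, which is ≤ 2, so it is Category CR (Corrosive).
Organic peroxide kit: self-accelerating decomposition temperature 45.1 °C ≤ 60 °C → Category SR (Self-Reactive).
Category SR net quantity: (two 6 g packs = 12 g) + (two 5 g packs = 10 g) = 22 g.
22 g is within the road limit of 25 g for Category SR.
Category CR quantity: three 58.33 L containers = 174.99 L.
That is within the Category CR road limit of 250 L.
Every hazard category is within its road limit and no segregation rule is violated.

Yes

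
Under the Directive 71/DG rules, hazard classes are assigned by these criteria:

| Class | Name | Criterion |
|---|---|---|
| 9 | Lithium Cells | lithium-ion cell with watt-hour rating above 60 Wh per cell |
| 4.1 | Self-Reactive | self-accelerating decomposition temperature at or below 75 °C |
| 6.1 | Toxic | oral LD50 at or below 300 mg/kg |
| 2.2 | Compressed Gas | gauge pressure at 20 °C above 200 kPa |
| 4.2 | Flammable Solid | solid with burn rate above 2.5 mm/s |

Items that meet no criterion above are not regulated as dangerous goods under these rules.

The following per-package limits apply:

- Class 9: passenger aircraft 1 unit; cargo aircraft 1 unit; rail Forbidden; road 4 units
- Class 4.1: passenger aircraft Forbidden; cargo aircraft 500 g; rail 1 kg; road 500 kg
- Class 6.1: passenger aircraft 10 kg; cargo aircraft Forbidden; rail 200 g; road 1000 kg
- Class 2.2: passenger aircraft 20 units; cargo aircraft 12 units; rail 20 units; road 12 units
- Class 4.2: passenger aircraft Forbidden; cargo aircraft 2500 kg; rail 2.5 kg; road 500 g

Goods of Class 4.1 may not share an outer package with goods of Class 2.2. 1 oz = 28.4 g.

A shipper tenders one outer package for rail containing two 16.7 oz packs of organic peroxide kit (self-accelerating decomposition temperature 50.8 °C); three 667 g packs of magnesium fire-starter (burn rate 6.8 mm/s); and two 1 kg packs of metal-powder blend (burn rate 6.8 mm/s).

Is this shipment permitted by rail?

No

Organic peroxide kit: self-accelerating decomposition temperature 50.8 °C ≤ 75 °C → Class 4.1 (Self-Reactive).
With burn rate 6.8 mm/s (> 2.5 mm/s), the magnesium fire-starter falls in Class 4.2.
Burn rate 6.8 mm/s meets the Class 4.2 criterion (Flammable Solid), so the metal-powder blend is Class 4.2.
Class 4.2 net quantity: (three 667 g packs = 2.001 kg) + (two 1 kg packs = 2 kg) = 4.001 kg.
That exceeds the Class 4.2 rail limit of 2.5 kg.
Class 4.1 quantity: two 16.7 oz packs = 948.56 g.
That is within the Class 4.1 rail limit of 1 kg.
The segregation rule (Class 4.1 with Class 2.2) does not apply to Class 4.2 with Class 4.1.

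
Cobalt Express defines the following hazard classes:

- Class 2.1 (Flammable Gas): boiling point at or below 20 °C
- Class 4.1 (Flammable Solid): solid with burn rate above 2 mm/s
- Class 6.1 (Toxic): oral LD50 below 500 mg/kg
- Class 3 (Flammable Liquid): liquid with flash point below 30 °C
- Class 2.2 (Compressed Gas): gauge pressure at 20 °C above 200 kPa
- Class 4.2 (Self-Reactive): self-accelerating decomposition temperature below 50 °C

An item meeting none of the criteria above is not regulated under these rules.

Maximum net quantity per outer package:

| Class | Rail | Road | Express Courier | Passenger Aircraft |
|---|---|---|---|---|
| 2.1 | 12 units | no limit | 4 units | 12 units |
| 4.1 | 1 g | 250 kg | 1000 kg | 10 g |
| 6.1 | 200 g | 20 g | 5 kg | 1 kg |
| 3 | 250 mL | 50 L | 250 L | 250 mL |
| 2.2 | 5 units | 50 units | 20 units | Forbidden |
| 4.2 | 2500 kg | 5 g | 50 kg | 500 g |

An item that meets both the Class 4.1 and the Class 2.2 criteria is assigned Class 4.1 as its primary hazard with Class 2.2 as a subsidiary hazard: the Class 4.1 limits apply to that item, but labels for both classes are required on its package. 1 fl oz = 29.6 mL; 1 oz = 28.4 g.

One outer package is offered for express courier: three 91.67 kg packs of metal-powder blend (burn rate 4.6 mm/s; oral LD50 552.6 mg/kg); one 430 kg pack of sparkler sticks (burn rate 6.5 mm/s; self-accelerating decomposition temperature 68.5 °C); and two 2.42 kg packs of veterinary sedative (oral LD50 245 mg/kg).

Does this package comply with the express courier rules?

Metal-powder blend: burn rate 4.6 mm/s > 2 mm/s → Class 4.1 (Flammable Solid).
The sparkler sticks have burn rate 6.5 mm/s, which is > 2 mm/s, so they are Class 4.1 (Flammable Solid).
Veterinary sedative: oral LD50 245 mg/kg < 500 mg/kg → Class 6.1 (Toxic).
Class 4.1 net quantity: (three 91.67 kg packs = 275.01 kg) + 430 kg = 705.01 kg.
705.01 kg ≤ 1000 kg (express courier limit, Class 4.1) — within limit.
Class 6.1 quantity: two 2.42 kg packs = 4.84 kg.
4.84 kg is within the express courier limit of 5 kg for Class 6.1.
Every hazard class is within its express courier limit and no segregation rule is violated.

Yes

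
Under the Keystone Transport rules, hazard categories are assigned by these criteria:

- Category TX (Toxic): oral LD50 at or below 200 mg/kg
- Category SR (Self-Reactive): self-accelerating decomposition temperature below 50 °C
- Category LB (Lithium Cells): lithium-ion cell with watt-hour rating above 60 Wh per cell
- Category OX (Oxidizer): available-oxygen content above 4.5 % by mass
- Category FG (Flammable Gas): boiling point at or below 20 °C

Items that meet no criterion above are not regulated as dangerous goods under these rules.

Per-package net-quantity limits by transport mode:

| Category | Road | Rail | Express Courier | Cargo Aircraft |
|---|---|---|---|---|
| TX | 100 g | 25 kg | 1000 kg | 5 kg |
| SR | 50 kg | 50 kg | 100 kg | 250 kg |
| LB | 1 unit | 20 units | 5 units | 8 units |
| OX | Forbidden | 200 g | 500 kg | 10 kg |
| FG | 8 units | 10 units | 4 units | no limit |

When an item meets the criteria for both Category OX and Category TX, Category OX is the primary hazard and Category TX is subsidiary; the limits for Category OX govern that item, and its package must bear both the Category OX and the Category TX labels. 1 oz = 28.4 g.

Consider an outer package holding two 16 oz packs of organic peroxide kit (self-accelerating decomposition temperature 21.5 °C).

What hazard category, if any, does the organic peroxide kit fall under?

Category SR

Self-accelerating decomposition temperature 21.5 °C meets the Category SR criterion (Self-Reactive), so the organic peroxide kit is Category SR.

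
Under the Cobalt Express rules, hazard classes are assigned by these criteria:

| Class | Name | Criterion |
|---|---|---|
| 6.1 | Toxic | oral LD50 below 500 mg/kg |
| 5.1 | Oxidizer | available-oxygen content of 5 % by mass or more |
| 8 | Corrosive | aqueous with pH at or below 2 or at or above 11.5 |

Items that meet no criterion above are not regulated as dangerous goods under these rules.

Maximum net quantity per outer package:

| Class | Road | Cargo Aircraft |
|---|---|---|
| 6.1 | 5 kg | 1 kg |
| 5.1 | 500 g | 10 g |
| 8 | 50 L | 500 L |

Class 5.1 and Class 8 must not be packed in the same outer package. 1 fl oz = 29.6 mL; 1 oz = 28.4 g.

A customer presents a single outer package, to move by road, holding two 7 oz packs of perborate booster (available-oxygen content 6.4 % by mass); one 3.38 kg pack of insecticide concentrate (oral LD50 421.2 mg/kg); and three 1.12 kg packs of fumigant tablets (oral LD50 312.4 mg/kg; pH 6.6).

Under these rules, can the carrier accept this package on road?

No

Available-oxygen content 6.4 % by mass meets the Class 5.1 criterion (Oxidizer), so the perborate booster is Class 5.1.
Insecticide concentrate: oral LD50 421.2 mg/kg < 500 mg/kg → Class 6.1 (Toxic).
Fumigant tablets: oral LD50 312.4 mg/kg < 500 mg/kg → Class 6.1 (Toxic).
Class 5.1 quantity: two 7 oz packs = 397.6 g.
That is within the Class 5.1 road limit of 500 g.
Total Class 6.1: 3.38 kg + (three 1.12 kg packs = 3.36 kg) = 6.74 kg.
6.74 kg exceeds the road limit of 5 kg for Class 6.1.
The segregation rule (Class 5.1 with Class 8) does not apply to Class 5.1 with Class 6.1.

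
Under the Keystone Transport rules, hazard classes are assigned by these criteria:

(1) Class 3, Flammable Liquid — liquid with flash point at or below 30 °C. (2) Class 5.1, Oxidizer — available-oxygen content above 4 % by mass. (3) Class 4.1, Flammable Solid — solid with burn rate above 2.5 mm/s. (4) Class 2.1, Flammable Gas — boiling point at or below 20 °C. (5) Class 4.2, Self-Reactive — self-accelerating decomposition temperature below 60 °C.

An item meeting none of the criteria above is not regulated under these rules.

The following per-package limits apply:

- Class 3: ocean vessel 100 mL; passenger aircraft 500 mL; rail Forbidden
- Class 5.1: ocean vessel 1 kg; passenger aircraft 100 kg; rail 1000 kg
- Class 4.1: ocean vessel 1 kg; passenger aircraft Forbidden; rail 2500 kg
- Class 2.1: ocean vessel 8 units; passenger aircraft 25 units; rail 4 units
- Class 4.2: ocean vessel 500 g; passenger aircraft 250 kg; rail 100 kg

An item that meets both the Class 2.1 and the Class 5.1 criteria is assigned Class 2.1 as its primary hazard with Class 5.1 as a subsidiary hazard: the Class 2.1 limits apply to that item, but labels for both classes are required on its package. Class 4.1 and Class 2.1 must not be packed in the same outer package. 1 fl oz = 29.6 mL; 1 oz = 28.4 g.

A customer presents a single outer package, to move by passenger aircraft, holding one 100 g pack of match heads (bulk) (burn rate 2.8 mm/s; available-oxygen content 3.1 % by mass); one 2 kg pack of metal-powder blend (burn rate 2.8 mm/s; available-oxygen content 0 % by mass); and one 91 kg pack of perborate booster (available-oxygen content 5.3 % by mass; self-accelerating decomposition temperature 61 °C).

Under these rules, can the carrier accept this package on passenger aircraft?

No

With burn rate 2.8 mm/s (> 2.5 mm/s), the match heads (bulk) fall in Class 4.1.
With burn rate 2.8 mm/s (> 2.5 mm/s), the metal-powder blend falls in Class 4.1.
With available-oxygen content 5.3 % by mass (> 4 % by mass), the perborate booster falls in Class 5.1.
Class 4.1 net quantity: 100 g + 2 kg = 2.1 kg.
By passenger aircraft, Class 4.1 is Forbidden regardless of quantity.
Class 5.1 quantity: 91 kg.
91 kg ≤ 100 kg (passenger aircraft limit, Class 5.1) — within limit.
The segregation rule (Class 4.1 with Class 2.1) does not apply to Class 4.1 with Class 5.1.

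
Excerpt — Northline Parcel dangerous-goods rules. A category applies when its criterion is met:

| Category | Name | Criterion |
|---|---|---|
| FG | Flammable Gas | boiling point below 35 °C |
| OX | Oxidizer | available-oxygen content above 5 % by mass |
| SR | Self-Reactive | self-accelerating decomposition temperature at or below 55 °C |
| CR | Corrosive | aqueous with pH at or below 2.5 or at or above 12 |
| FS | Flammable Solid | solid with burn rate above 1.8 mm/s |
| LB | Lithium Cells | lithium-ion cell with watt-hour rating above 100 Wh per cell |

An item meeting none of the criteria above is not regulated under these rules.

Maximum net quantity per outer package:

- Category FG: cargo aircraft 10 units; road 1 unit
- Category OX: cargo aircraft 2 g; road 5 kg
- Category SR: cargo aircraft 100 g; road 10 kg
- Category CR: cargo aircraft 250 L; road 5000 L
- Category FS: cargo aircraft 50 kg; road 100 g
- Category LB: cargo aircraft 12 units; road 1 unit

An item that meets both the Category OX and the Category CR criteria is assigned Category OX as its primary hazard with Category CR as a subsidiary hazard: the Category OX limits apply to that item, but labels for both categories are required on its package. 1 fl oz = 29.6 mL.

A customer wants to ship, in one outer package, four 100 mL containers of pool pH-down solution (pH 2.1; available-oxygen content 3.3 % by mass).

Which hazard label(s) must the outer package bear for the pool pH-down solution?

Category CR

With pH 2.1 (≤ 2.5), the pool pH-down solution falls in Category CR.
Only the Category CR label is required.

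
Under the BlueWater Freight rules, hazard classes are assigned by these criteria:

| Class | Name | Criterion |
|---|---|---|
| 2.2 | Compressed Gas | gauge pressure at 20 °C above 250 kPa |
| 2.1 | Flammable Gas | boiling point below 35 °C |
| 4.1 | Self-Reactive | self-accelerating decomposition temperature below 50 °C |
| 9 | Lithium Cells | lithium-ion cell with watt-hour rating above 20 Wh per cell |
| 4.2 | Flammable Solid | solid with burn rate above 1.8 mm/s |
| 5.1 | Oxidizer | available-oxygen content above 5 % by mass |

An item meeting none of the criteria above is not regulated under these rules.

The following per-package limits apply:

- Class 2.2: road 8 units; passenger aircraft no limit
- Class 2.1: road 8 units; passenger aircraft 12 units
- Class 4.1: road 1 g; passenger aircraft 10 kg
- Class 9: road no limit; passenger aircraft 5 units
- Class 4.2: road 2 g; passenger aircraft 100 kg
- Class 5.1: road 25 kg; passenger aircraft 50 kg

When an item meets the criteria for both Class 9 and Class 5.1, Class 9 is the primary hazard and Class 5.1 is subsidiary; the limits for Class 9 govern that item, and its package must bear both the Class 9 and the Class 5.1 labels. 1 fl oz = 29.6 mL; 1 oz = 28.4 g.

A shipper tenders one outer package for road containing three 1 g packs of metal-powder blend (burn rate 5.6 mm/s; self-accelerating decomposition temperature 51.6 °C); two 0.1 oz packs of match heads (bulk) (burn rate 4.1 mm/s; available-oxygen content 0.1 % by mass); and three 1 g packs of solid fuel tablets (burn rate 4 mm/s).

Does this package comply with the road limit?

No

With burn rate 5.6 mm/s (> 1.8 mm/s), the metal-powder blend falls in Class 4.2.
The match heads (bulk) have burn rate 4.1 mm/s, which is > 1.8 mm/s, so they are Class 4.2 (Flammable Solid).
Solid fuel tablets: burn rate 4 mm/s > 1.8 mm/s → Class 4.2 (Flammable Solid).
Total Class 4.2: (three 1 g packs = 3 g) + (two 0.1 oz packs = 5.68 g) + (three 1 g packs = 3 g) = 11.68 g.
11.68 g > 2 g (road limit, Class 4.2) — over the limit.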